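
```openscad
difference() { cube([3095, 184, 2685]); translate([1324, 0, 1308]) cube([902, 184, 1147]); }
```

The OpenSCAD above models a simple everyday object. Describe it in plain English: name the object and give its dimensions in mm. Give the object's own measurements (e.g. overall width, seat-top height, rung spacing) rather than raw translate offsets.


A wall 3095 mm long (x), 184 mm thick (y), 2685 mm tall, with a rectangular window opening cut through it. The opening is 902 mm wide and 1147 mm tall; its sill is at z = 1308 mm and its near (−x) edge is 1324 mm from the wall's −x end. The opening passes through the full wall thickness.


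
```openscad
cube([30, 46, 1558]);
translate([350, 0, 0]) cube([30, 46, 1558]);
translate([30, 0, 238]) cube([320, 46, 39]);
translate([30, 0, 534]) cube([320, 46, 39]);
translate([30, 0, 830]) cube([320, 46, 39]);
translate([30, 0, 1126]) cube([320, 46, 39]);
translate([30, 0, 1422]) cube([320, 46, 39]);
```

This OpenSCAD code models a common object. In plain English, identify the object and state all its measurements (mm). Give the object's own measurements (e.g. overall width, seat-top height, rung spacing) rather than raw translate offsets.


A straight ladder. Two 30×46 mm vertical rails, 1558 mm tall, stand 380 mm apart (outside-to-outside) with their front faces coplanar on the −y side. 5 rungs, each 46 mm deep and 39 mm tall, span between the inner faces of the rails, front faces flush with the rails. The lowest rung's underside is at z = 238 mm and rungs are spaced 296 mm apart (underside to underside).


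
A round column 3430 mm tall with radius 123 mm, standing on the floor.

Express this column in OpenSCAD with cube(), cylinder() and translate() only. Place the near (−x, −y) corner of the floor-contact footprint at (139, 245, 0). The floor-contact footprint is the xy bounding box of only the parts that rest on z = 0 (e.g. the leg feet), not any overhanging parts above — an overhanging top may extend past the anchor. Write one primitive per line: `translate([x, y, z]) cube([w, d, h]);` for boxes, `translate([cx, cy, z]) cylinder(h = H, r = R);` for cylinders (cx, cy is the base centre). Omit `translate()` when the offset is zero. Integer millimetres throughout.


translate([262, 368, 0]) cylinder(h = 3430, r = 123);


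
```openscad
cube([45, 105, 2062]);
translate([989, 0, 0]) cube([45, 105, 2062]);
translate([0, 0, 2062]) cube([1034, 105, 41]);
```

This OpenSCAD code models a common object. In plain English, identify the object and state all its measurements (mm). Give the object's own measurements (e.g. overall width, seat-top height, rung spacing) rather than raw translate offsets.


A door frame. The clear opening is 944 mm wide and 2062 mm high. Two 45 mm wide jambs, 105 mm deep, stand either side of the opening from the floor to the top of the opening. A 41 mm thick head sits across the top of both jambs, spanning the full outside width of the frame.


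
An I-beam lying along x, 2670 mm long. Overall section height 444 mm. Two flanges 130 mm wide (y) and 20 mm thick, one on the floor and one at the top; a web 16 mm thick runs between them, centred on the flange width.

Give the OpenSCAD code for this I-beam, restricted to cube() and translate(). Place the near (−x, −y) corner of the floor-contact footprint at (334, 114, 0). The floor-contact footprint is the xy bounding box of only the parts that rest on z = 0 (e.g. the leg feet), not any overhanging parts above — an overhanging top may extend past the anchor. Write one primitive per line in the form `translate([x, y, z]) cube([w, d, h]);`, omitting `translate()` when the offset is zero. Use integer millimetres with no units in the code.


translate([334, 114, 0]) cube([2670, 130, 20]);
translate([334, 171, 20]) cube([2670, 16, 404]);
translate([334, 114, 424]) cube([2670, 130, 20]);


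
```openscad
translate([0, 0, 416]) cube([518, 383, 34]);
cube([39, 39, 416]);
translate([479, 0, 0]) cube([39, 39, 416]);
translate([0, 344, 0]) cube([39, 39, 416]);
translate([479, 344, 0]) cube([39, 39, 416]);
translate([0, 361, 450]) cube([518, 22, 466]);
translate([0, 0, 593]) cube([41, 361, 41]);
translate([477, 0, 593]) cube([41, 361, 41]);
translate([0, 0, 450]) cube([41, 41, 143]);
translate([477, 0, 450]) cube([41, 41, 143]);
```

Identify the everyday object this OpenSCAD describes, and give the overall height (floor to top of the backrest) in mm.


A chair. The overall height is 916 mm.

A slab on four corner posts with a tall panel at the back — a chair. The seat slab sits at z = 416 with thickness 34, and the 466 mm backrest starts at the seat top, so the overall height is 416 + 34 + 466 = 916 mm.


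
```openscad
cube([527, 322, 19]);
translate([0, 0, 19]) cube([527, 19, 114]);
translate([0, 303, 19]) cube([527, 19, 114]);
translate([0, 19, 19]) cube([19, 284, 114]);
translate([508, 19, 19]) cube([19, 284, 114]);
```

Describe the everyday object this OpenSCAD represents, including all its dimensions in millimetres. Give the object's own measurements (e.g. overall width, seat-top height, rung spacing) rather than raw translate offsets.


An open-topped rectangular box: outside dimensions 527×322×133 mm, with a uniform wall and base thickness of 19 mm. The base is a full 527×322 slab on the floor; four walls sit on top of the base. The front and back walls (the −y and +y sides) span the full width; the two side walls fit between them.


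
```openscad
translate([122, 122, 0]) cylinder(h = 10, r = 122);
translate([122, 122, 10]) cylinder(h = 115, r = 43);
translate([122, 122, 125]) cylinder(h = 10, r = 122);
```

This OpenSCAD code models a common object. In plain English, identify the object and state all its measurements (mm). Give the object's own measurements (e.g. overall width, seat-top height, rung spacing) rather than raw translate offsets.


A spool: two coaxial disc flanges of radius 122 mm and thickness 10 mm, joined by a core cylinder of radius 43 mm and height 115 mm. The lower flange rests on z = 0 and the three cylinders share a vertical axis.


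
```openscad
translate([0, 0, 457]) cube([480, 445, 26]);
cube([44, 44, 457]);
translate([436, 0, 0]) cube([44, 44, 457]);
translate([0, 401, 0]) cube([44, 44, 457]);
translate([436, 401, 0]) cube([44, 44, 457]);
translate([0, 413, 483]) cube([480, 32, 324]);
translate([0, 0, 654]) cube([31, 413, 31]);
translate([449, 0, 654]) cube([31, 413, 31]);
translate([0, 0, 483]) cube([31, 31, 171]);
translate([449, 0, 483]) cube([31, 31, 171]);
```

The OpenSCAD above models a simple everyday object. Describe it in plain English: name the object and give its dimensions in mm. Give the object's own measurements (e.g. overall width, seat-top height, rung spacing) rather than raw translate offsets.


A chair. The seat is a 480×445×26 mm slab with its top at z = 483 mm, on four 44×44 mm corner legs (flush with the seat edges, standing on z = 0). A flat backrest 32 mm thick, 324 mm tall, spans the full seat width and rises from the seat top along its +y edge, rear face flush with the rear of the seat. Two armrests of 31×31 mm section run along each side from the seat's front edge to the front of the backrest, top faces 202 mm above the seat top and outer faces flush with the seat's x-edges; a 31×31 mm post under the front of each armrest stands on the seat at the front corner.


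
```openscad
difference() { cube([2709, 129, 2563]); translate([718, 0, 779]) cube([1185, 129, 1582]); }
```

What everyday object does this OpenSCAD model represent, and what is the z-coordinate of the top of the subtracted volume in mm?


A wall with a window opening. The window head height is 2361 mm.

A wall with a rectangular opening subtracted — a window. Sill at z = 779, opening 1582 mm tall, so the head is at 779 + 1582 = 2361 mm.


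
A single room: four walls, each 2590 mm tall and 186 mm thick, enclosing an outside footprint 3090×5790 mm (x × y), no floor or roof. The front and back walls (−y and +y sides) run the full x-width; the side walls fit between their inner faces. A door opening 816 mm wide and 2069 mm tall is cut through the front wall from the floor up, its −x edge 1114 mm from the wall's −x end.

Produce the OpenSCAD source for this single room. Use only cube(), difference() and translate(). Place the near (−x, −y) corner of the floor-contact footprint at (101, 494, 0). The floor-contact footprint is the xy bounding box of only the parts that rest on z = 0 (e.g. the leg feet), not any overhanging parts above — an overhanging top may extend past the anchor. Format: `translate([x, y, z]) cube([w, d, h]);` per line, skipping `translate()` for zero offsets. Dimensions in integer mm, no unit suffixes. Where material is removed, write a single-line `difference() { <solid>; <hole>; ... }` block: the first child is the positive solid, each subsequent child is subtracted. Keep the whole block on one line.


difference() { translate([101, 494, 0]) cube([3090, 186, 2590]); translate([1215, 494, 0]) cube([816, 186, 2069]); }
translate([101, 6098, 0]) cube([3090, 186, 2590]);
translate([101, 680, 0]) cube([186, 5418, 2590]);
translate([3005, 680, 0]) cube([186, 5418, 2590]);


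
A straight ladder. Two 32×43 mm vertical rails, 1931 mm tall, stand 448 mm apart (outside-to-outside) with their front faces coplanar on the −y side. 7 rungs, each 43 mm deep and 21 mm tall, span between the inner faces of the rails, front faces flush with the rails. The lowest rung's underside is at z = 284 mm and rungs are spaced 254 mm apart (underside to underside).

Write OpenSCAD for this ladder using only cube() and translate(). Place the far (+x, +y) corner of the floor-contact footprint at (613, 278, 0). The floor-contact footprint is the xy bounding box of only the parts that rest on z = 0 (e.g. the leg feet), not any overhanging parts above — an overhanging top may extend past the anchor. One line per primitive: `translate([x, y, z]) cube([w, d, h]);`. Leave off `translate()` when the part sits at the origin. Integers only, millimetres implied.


translate([165, 235, 0]) cube([32, 43, 1931]);
translate([581, 235, 0]) cube([32, 43, 1931]);
translate([197, 235, 284]) cube([384, 43, 21]);
translate([197, 235, 538]) cube([384, 43, 21]);
translate([197, 235, 792]) cube([384, 43, 21]);
translate([197, 235, 1046]) cube([384, 43, 21]);
translate([197, 235, 1300]) cube([384, 43, 21]);
translate([197, 235, 1554]) cube([384, 43, 21]);
translate([197, 235, 1808]) cube([384, 43, 21]);


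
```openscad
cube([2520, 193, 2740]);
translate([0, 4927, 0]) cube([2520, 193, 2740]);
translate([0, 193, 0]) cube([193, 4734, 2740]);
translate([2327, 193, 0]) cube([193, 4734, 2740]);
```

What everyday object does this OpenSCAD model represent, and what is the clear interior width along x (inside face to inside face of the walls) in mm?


A house (or room) frame. The interior width is 2134 mm.

Four 2740 mm walls enclosing a rectangle with no floor or roof — a room or house frame. Outside width is 2520 mm and wall thickness is 193 mm, so the interior width is 2520 − 2 × 193 = 2134 mm.


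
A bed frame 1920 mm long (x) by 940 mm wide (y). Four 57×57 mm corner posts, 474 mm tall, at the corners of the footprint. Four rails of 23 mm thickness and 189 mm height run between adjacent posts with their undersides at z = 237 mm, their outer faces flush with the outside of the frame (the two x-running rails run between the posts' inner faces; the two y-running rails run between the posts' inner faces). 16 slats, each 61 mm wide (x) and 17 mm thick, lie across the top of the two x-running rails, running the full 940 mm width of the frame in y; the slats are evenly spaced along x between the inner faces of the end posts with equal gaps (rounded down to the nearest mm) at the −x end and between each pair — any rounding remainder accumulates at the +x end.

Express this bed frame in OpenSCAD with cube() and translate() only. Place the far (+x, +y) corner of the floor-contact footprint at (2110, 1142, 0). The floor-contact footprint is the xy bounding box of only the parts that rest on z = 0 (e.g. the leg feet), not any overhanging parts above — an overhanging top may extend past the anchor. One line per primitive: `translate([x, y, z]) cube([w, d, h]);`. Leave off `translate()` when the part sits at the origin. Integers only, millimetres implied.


// slat z = rail_z + rail_h = 237 + 189 = 426
// slat gap = ⌊(1806 − 16·61) / 17⌋ = 48
translate([190, 202, 0]) cube([57, 57, 474]);
translate([190, 1085, 0]) cube([57, 57, 474]);
translate([2053, 202, 0]) cube([57, 57, 474]);
translate([2053, 1085, 0]) cube([57, 57, 474]);
translate([247, 202, 237]) cube([1806, 23, 189]);
translate([247, 1119, 237]) cube([1806, 23, 189]);
translate([190, 259, 237]) cube([23, 826, 189]);
translate([2087, 259, 237]) cube([23, 826, 189]);
translate([295, 202, 426]) cube([61, 940, 17]);
translate([404, 202, 426]) cube([61, 940, 17]);
translate([513, 202, 426]) cube([61, 940, 17]);
translate([622, 202, 426]) cube([61, 940, 17]);
translate([731, 202, 426]) cube([61, 940, 17]);
translate([840, 202, 426]) cube([61, 940, 17]);
translate([949, 202, 426]) cube([61, 940, 17]);
translate([1058, 202, 426]) cube([61, 940, 17]);
translate([1167, 202, 426]) cube([61, 940, 17]);
translate([1276, 202, 426]) cube([61, 940, 17]);
translate([1385, 202, 426]) cube([61, 940, 17]);
translate([1494, 202, 426]) cube([61, 940, 17]);
translate([1603, 202, 426]) cube([61, 940, 17]);
translate([1712, 202, 426]) cube([61, 940, 17]);
translate([1821, 202, 426]) cube([61, 940, 17]);
translate([1930, 202, 426]) cube([61, 940, 17]);


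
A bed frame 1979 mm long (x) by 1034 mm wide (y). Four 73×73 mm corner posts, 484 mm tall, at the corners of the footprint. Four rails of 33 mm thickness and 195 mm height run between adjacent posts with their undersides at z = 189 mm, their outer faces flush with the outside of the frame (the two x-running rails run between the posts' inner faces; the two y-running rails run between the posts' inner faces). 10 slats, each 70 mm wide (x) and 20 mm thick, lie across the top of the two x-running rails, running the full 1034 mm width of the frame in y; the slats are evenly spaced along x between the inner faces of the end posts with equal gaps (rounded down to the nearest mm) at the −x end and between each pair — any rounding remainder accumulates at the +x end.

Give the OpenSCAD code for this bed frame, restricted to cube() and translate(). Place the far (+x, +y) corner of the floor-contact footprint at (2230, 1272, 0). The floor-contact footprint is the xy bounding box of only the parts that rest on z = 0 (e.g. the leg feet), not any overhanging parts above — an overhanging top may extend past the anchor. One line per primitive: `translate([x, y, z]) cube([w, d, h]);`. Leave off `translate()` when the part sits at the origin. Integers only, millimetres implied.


translate([251, 238, 0]) cube([73, 73, 484]);
translate([251, 1199, 0]) cube([73, 73, 484]);
translate([2157, 238, 0]) cube([73, 73, 484]);
translate([2157, 1199, 0]) cube([73, 73, 484]);
translate([324, 238, 189]) cube([1833, 33, 195]);
translate([324, 1239, 189]) cube([1833, 33, 195]);
translate([251, 311, 189]) cube([33, 888, 195]);
translate([2197, 311, 189]) cube([33, 888, 195]);
translate([427, 238, 384]) cube([70, 1034, 20]);
translate([600, 238, 384]) cube([70, 1034, 20]);
translate([773, 238, 384]) cube([70, 1034, 20]);
translate([946, 238, 384]) cube([70, 1034, 20]);
translate([1119, 238, 384]) cube([70, 1034, 20]);
translate([1292, 238, 384]) cube([70, 1034, 20]);
translate([1465, 238, 384]) cube([70, 1034, 20]);
translate([1638, 238, 384]) cube([70, 1034, 20]);
translate([1811, 238, 384]) cube([70, 1034, 20]);
translate([1984, 238, 384]) cube([70, 1034, 20]);


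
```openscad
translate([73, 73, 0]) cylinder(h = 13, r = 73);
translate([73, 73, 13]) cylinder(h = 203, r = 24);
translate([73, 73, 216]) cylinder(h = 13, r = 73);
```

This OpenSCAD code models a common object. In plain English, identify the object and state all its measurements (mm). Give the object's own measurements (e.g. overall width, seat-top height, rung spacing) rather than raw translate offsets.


A spool: two coaxial disc flanges of radius 73 mm and thickness 13 mm, joined by a core cylinder of radius 24 mm and height 203 mm. The lower flange rests on z = 0 and the three cylinders share a vertical axis.


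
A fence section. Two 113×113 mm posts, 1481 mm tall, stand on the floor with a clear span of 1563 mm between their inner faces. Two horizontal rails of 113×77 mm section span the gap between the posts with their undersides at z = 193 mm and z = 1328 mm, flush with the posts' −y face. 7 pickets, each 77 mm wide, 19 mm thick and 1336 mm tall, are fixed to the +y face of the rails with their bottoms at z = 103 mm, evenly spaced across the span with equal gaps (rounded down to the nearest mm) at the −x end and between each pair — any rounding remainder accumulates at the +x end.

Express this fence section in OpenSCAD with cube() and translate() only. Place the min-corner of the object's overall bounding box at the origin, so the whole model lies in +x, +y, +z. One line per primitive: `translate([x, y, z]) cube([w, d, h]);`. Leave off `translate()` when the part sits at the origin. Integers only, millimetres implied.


cube([113, 113, 1481]);
translate([1676, 0, 0]) cube([113, 113, 1481]);
translate([113, 0, 193]) cube([1563, 113, 77]);
translate([113, 0, 1328]) cube([1563, 113, 77]);
translate([241, 113, 103]) cube([77, 19, 1336]);
translate([446, 113, 103]) cube([77, 19, 1336]);
translate([651, 113, 103]) cube([77, 19, 1336]);
translate([856, 113, 103]) cube([77, 19, 1336]);
translate([1061, 113, 103]) cube([77, 19, 1336]);
translate([1266, 113, 103]) cube([77, 19, 1336]);
translate([1471, 113, 103]) cube([77, 19, 1336]);


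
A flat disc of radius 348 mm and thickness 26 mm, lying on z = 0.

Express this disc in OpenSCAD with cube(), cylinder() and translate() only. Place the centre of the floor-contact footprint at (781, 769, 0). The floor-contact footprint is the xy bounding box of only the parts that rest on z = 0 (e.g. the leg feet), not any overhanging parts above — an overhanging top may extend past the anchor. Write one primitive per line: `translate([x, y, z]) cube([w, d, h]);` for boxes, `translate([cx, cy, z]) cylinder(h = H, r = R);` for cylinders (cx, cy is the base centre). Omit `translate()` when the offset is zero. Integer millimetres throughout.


translate([781, 769, 0]) cylinder(h = 26, r = 348);


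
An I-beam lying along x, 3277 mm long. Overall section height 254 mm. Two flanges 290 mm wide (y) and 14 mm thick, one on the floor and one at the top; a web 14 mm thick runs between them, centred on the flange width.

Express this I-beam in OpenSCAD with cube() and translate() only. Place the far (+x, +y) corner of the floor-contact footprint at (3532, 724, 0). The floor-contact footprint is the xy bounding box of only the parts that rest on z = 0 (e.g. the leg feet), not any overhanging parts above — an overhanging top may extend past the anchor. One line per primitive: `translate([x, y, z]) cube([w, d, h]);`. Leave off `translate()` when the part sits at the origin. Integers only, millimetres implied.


translate([255, 434, 0]) cube([3277, 290, 14]);
translate([255, 572, 14]) cube([3277, 14, 226]);
translate([255, 434, 240]) cube([3277, 290, 14]);


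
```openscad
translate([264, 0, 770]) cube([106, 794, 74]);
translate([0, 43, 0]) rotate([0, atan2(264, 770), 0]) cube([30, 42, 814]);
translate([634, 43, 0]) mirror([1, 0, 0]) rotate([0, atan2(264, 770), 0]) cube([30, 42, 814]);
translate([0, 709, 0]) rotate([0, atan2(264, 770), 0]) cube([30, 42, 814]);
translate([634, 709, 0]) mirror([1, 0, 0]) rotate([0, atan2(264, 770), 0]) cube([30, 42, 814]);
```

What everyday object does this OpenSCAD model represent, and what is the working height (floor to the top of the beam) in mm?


A sawhorse. The overall height is 844 mm.

A beam across two mirrored pairs of raked legs — a sawhorse. The beam's underside is at z = 770 (matching the legs' vertical rise in atan2(264, 770)) and the beam is 74 mm tall, so its top is at 770 + 74 = 844 mm. The raked legs top out at the beam's underside, so that is the highest point.


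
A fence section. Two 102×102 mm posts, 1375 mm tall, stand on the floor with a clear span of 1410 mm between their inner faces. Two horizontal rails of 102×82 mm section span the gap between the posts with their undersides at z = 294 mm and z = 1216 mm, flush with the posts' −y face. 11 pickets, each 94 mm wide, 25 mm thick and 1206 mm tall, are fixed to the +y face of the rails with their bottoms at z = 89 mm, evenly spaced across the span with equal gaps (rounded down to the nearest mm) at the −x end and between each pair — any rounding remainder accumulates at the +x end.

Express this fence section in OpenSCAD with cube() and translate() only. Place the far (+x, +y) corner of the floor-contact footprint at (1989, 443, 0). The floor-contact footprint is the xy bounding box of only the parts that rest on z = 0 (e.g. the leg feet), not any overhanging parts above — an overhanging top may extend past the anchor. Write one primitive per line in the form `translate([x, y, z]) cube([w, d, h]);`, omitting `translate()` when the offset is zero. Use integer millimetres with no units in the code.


translate([375, 341, 0]) cube([102, 102, 1375]);
translate([1887, 341, 0]) cube([102, 102, 1375]);
translate([477, 341, 294]) cube([1410, 102, 82]);
translate([477, 341, 1216]) cube([1410, 102, 82]);
translate([508, 443, 89]) cube([94, 25, 1206]);
translate([633, 443, 89]) cube([94, 25, 1206]);
translate([758, 443, 89]) cube([94, 25, 1206]);
translate([883, 443, 89]) cube([94, 25, 1206]);
translate([1008, 443, 89]) cube([94, 25, 1206]);
translate([1133, 443, 89]) cube([94, 25, 1206]);
translate([1258, 443, 89]) cube([94, 25, 1206]);
translate([1383, 443, 89]) cube([94, 25, 1206]);
translate([1508, 443, 89]) cube([94, 25, 1206]);
translate([1633, 443, 89]) cube([94, 25, 1206]);
translate([1758, 443, 89]) cube([94, 25, 1206]);


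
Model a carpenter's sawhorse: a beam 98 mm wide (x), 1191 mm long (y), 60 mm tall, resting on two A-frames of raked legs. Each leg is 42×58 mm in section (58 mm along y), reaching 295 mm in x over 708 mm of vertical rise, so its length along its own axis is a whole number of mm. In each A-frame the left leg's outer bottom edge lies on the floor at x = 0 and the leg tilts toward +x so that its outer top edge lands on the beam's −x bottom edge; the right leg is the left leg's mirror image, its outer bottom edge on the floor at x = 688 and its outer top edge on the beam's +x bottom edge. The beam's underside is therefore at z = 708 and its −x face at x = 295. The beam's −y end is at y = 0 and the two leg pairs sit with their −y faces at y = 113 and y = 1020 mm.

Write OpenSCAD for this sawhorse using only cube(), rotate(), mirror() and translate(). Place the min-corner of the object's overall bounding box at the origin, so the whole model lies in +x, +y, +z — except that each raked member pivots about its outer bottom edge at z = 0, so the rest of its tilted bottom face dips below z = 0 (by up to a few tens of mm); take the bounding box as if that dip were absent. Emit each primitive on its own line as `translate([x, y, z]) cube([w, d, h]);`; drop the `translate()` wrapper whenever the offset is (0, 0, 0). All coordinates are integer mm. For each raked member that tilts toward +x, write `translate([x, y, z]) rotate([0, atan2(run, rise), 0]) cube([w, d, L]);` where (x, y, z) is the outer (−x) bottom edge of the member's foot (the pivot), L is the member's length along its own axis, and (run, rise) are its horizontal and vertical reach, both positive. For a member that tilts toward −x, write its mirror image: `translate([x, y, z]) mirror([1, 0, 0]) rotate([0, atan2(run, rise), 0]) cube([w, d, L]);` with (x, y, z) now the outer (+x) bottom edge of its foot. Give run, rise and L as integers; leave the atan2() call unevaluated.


translate([295, 0, 708]) cube([98, 1191, 60]);
translate([0, 113, 0]) rotate([0, atan2(295, 708), 0]) cube([42, 58, 767]);
translate([688, 113, 0]) mirror([1, 0, 0]) rotate([0, atan2(295, 708), 0]) cube([42, 58, 767]);
translate([0, 1020, 0]) rotate([0, atan2(295, 708), 0]) cube([42, 58, 767]);
translate([688, 1020, 0]) mirror([1, 0, 0]) rotate([0, atan2(295, 708), 0]) cube([42, 58, 767]);


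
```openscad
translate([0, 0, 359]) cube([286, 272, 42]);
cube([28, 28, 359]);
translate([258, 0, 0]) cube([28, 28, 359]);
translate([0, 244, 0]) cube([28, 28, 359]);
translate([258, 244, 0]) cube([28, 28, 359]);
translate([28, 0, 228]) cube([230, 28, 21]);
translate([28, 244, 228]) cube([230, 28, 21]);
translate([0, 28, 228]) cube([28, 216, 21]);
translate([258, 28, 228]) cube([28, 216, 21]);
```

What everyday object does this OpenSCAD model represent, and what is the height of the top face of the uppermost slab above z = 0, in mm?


A stool. The seat height is 401 mm.

A 286×272×42 slab at z = 359 on four corner posts — a stool. The seat top is 359 + 42 = 401 mm.


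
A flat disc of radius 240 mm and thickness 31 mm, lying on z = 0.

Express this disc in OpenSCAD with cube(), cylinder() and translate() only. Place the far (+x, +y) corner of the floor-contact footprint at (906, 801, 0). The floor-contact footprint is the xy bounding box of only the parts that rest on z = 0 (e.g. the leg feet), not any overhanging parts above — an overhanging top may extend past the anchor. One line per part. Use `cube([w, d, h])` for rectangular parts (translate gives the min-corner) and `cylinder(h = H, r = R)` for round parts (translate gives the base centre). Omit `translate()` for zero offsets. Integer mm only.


translate([666, 561, 0]) cylinder(h = 31, r = 240);


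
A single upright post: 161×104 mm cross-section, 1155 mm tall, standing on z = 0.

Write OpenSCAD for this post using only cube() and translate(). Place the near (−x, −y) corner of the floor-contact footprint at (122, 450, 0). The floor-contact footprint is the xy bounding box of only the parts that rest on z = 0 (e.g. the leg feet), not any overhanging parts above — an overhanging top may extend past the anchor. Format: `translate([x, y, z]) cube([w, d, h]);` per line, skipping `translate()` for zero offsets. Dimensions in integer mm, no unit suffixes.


translate([122, 450, 0]) cube([161, 104, 1155]);


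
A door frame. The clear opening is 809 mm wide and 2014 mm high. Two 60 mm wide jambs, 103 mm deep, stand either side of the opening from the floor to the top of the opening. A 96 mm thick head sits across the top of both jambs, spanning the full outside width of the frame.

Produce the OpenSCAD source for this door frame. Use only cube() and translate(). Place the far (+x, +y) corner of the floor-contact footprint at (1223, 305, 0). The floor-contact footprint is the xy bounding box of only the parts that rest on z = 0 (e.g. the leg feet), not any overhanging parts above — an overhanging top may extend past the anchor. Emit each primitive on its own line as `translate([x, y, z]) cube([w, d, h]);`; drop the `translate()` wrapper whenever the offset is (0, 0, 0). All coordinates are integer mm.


translate([294, 202, 0]) cube([60, 103, 2014]);
translate([1163, 202, 0]) cube([60, 103, 2014]);
translate([294, 202, 2014]) cube([929, 103, 96]);


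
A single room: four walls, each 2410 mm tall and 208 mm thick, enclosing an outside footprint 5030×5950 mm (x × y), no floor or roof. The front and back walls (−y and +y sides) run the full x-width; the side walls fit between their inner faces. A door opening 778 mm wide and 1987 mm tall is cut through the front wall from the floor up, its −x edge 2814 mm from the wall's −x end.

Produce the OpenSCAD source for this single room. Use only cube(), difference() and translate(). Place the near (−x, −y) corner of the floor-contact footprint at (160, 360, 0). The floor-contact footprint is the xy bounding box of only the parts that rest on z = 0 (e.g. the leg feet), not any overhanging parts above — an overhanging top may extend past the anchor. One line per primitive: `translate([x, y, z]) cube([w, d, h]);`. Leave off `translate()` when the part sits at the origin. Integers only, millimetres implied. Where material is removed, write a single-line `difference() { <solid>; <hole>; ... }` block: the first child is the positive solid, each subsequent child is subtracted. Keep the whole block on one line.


difference() { translate([160, 360, 0]) cube([5030, 208, 2410]); translate([2974, 360, 0]) cube([778, 208, 1987]); }
translate([160, 6102, 0]) cube([5030, 208, 2410]);
translate([160, 568, 0]) cube([208, 5534, 2410]);
translate([4982, 568, 0]) cube([208, 5534, 2410]);


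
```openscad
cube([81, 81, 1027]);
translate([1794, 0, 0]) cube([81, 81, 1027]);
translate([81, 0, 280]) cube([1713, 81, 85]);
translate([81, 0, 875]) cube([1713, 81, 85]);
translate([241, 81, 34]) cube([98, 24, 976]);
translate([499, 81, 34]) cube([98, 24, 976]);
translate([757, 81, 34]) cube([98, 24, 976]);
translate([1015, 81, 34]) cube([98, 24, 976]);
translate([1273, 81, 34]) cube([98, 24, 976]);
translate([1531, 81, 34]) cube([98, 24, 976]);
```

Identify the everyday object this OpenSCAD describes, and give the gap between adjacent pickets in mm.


A fence section. The picket gap is 160 mm.

Two posts, two rails, 6 pickets — a fence section. Span 1713 mm holds 6 pickets of 98 mm with 7 equal gaps: ⌊(1713 − 6·98) / 7⌋ = 160 mm.


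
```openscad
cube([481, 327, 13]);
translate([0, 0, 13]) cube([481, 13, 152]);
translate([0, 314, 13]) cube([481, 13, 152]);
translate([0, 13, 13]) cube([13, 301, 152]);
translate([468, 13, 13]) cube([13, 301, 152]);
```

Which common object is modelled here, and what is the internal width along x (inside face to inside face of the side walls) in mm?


An open box. The internal width is 455 mm.

A 481×327 base slab with four walls standing on it — an open box. The base is 481 mm wide and the walls are 13 mm thick, so the internal width is 481 − 2 × 13 = 455 mm.


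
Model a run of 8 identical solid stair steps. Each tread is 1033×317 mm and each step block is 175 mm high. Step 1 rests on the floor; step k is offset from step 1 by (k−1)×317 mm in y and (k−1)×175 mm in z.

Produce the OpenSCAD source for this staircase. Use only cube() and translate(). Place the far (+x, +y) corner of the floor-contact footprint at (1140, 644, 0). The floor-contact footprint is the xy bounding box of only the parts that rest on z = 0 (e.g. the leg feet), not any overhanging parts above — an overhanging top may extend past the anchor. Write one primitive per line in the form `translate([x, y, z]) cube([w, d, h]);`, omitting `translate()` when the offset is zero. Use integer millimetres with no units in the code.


translate([107, 327, 0]) cube([1033, 317, 175]);
translate([107, 644, 175]) cube([1033, 317, 175]);
translate([107, 961, 350]) cube([1033, 317, 175]);
translate([107, 1278, 525]) cube([1033, 317, 175]);
translate([107, 1595, 700]) cube([1033, 317, 175]);
translate([107, 1912, 875]) cube([1033, 317, 175]);
translate([107, 2229, 1050]) cube([1033, 317, 175]);
translate([107, 2546, 1225]) cube([1033, 317, 175]);


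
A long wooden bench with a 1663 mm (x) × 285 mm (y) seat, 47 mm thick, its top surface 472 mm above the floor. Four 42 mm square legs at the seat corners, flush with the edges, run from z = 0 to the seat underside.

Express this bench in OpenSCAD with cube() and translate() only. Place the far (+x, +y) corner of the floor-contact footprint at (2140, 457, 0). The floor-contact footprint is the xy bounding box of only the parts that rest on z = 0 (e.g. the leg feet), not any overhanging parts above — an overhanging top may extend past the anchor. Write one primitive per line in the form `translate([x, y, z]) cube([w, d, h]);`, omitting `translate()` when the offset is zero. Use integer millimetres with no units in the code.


translate([477, 172, 425]) cube([1663, 285, 47]);
translate([477, 172, 0]) cube([42, 42, 425]);
translate([477, 415, 0]) cube([42, 42, 425]);
translate([2098, 172, 0]) cube([42, 42, 425]);
translate([2098, 415, 0]) cube([42, 42, 425]);


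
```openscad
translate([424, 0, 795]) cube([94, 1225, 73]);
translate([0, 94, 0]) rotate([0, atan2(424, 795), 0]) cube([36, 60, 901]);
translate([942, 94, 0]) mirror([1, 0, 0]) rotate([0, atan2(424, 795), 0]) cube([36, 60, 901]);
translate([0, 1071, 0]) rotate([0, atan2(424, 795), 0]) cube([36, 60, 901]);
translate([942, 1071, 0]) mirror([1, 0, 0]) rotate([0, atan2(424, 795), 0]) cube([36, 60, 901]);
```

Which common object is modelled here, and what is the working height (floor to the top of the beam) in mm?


A sawhorse. The overall height is 868 mm.

A beam across two mirrored pairs of raked legs — a sawhorse. The beam's underside is at z = 795 (matching the legs' vertical rise in atan2(424, 795)) and the beam is 73 mm tall, so its top is at 795 + 73 = 868 mm. The raked legs top out at the beam's underside, so that is the highest point.


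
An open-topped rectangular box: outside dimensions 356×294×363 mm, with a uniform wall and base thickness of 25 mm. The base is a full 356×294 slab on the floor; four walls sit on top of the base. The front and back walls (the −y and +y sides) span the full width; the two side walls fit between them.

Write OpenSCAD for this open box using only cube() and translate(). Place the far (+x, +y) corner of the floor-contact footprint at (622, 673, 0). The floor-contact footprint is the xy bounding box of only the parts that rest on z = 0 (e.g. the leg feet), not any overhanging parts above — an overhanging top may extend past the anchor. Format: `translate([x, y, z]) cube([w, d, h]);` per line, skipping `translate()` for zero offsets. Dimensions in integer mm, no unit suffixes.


translate([266, 379, 0]) cube([356, 294, 25]);
translate([266, 379, 25]) cube([356, 25, 338]);
translate([266, 648, 25]) cube([356, 25, 338]);
translate([266, 404, 25]) cube([25, 244, 338]);
translate([597, 404, 25]) cube([25, 244, 338]);


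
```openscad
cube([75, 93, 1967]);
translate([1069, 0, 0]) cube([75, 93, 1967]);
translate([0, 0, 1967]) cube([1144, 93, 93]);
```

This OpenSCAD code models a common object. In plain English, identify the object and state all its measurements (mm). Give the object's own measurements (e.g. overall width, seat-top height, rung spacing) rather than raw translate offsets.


A door frame. The clear opening is 994 mm wide and 1967 mm high. Two 75 mm wide jambs, 93 mm deep, stand either side of the opening from the floor to the top of the opening. A 93 mm thick head sits across the top of both jambs, spanning the full outside width of the frame.


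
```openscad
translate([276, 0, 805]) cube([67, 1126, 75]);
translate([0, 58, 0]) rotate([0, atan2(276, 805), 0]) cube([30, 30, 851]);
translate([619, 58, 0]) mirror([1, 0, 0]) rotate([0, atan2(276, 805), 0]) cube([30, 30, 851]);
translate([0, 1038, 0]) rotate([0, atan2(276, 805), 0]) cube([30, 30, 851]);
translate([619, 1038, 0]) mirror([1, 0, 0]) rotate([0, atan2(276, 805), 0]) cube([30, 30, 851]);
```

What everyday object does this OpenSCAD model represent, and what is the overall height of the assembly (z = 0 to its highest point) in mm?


A sawhorse. The overall height is 880 mm.

A beam across two mirrored pairs of raked legs — a sawhorse. The beam's underside is at z = 805 (matching the legs' vertical rise in atan2(276, 805)) and the beam is 75 mm tall, so its top is at 805 + 75 = 880 mm. The raked legs top out at the beam's underside, so that is the highest point.


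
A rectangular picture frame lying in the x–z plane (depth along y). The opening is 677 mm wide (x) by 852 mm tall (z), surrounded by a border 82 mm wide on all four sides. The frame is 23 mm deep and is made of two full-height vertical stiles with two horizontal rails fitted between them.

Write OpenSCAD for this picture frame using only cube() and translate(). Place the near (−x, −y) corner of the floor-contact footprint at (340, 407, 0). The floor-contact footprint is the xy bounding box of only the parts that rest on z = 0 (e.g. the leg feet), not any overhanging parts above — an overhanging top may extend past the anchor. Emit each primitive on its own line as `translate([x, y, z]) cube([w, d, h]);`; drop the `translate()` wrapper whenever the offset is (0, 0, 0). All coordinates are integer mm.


translate([340, 407, 0]) cube([82, 23, 1016]);
translate([1099, 407, 0]) cube([82, 23, 1016]);
translate([422, 407, 0]) cube([677, 23, 82]);
translate([422, 407, 934]) cube([677, 23, 82]);


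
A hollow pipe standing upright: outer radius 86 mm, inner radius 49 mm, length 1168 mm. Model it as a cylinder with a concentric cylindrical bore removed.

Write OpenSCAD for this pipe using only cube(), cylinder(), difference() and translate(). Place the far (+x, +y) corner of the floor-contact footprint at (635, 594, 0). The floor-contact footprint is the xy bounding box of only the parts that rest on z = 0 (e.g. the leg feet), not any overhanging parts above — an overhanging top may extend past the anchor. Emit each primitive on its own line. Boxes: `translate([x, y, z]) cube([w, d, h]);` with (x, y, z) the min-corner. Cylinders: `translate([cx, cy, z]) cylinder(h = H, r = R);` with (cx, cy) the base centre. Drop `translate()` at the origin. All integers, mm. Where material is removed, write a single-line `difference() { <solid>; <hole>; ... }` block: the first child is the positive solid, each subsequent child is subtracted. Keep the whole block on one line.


difference() { translate([549, 508, 0]) cylinder(h = 1168, r = 86); translate([549, 508, 0]) cylinder(h = 1168, r = 49); }


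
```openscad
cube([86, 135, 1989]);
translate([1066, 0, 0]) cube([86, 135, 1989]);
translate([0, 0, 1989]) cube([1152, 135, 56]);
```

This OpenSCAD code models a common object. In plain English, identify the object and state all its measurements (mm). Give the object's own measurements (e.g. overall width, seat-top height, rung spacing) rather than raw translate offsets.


A door frame. The clear opening is 980 mm wide and 1989 mm high. Two 86 mm wide jambs, 135 mm deep, stand either side of the opening from the floor to the top of the opening. A 56 mm thick head sits across the top of both jambs, spanning the full outside width of the frame.


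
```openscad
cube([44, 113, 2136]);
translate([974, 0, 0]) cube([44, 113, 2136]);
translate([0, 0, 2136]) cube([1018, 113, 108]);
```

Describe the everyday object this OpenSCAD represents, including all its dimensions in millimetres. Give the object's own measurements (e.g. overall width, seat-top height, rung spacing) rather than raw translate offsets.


A door frame. The clear opening is 930 mm wide and 2136 mm high. Two 44 mm wide jambs, 113 mm deep, stand either side of the opening from the floor to the top of the opening. A 108 mm thick head sits across the top of both jambs, spanning the full outside width of the frame.


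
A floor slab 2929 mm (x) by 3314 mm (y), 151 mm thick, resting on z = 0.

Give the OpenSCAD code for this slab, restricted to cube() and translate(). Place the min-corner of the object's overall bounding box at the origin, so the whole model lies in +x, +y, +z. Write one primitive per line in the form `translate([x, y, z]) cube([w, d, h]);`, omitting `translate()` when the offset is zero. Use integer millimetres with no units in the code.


cube([2929, 3314, 151]);


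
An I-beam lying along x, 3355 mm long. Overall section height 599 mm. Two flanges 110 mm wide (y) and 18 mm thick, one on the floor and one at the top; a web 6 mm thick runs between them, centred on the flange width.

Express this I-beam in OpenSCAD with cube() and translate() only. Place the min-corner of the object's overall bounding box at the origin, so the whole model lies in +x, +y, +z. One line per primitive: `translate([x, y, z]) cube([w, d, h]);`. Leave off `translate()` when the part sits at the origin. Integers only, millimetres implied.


cube([3355, 110, 18]);
translate([0, 52, 18]) cube([3355, 6, 563]);
translate([0, 0, 581]) cube([3355, 110, 18]);
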